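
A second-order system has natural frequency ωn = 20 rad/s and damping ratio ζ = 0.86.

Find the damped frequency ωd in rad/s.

ωd = ωn√(1 - ζ²) = 20√(1 - 0.86²) = 10.21 rad/s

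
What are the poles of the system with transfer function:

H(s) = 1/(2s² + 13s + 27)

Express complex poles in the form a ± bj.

Discriminant = 13² - 4×2×27 = 169 - 216 = -47 < 0, so the poles are a complex conjugate pair s = (-13 ± j√47)/(2×2). Real part = -13/(2×2) = -13/4 = -3.25; imaginary part = ±√47/(2×2) ≈ 1.7139. Poles: s = -3.25 ± 1.7139j.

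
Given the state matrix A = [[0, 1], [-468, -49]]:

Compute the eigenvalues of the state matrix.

det(A - λI) = λ² - (-49)λ + 468 = (λ - (-36))(λ - (-13)). Eigenvalues: -36, -13.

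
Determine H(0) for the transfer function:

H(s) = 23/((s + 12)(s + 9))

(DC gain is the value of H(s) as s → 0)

DC gain = H(0) = 23/(12 × 9) = 23/108 = 0.2130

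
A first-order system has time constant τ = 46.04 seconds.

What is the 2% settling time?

For first-order system, 2% settling time ≈ 4τ = 4 × 46.04 = 184.16 s.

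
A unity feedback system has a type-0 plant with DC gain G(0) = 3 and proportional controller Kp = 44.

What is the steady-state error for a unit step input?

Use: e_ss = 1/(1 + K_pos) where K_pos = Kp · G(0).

K_pos = Kp · G(0) = 44 × 3 = 132. e_ss = 1/(1 + 132) = 0.0075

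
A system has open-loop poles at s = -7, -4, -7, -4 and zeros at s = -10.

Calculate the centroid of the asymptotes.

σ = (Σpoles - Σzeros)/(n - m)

σ = (Σpoles - Σzeros)/(n - m) = (-22 - (-10))/(4 - 1) = -12/3 = -4.0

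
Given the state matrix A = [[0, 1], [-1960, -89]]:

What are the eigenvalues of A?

det(A - λI) = λ² - (-89)λ + 1960 = (λ - (-49))(λ - (-40)). Eigenvalues: -49, -40.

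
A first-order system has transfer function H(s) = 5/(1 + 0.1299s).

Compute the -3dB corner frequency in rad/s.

Corner frequency = 1/τ = 1/0.1299 = 7.698 rad/s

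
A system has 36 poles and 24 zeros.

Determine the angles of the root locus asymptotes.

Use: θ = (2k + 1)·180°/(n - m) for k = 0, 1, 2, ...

n - m = 36 - 24 = 12. Angles: θk = (2k + 1)·180°/12 = 15°, 45°, 75°, 105°, 135°, 165°, 195°, 225°, 255°, 285°, 315°, 345°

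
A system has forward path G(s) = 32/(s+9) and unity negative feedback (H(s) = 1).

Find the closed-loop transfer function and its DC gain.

T(s) = G/(1+GH) = [32/(s+9)] / [1 + 32/(s+9)] = 32/(s+9+32) = 32/(s+41). DC gain = 32/41 = 0.7805.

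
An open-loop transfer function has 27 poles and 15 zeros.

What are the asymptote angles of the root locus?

n - m = 27 - 15 = 12. Angles: θk = (2k + 1)·180°/12 = 15°, 45°, 75°, 105°, 135°, 165°, 195°, 225°, 255°, 285°, 315°, 345°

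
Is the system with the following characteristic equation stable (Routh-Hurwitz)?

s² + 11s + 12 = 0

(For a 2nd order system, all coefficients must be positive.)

Coefficients: 1, 11, 12. All positive, so system is stable.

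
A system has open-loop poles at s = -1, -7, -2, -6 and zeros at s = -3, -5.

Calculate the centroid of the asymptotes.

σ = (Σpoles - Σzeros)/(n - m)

σ = (Σpoles - Σzeros)/(n - m) = (-16 - (-8))/(4 - 2) = -8/2 = -4.0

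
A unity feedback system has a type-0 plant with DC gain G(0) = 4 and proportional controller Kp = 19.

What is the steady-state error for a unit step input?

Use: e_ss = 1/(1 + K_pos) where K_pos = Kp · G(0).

K_pos = Kp · G(0) = 19 × 4 = 76. e_ss = 1/(1 + 76) = 0.0130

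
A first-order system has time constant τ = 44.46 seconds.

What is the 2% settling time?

For first-order system, 2% settling time ≈ 4τ = 4 × 44.46 = 177.84 s.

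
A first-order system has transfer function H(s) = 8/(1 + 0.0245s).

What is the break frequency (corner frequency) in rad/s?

Corner frequency = 1/τ = 1/0.0245 = 40.816 rad/s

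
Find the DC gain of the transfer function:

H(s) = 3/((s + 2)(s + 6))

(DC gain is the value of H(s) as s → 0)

DC gain = H(0) = 3/(2 × 6) = 3/12 = 0.25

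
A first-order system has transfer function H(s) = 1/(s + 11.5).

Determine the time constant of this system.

For H(s) = 1/(s + 1/τ), the pole is at -1/τ = -11.5, so τ = 1/11.5 = 0.0870 s.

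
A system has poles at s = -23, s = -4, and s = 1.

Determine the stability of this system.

Pole(s) at s = 1 are not in the left half-plane. System is unstable.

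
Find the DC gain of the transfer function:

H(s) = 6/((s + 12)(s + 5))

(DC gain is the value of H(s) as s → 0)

DC gain = H(0) = 6/(12 × 5) = 6/60 = 0.1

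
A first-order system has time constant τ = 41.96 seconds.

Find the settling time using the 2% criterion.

For first-order system, 2% settling time ≈ 4τ = 4 × 41.96 = 167.84 s.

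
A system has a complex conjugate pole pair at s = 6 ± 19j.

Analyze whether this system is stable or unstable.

Real part of poles is 6 (> 0, right half-plane). Unstable.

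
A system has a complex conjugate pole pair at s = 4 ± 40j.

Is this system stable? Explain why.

Real part of poles is 4 (> 0, right half-plane). Unstable.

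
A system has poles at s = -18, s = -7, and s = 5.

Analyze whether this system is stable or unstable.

Pole(s) at s = 5 are not in the left half-plane. System is unstable.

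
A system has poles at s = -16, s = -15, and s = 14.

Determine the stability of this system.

Pole(s) at s = 14 are not in the left half-plane. System is unstable.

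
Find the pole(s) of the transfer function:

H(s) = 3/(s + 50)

Pole is where denominator = 0: s + 50 = 0, so s = -50.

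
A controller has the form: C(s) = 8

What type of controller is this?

This is a Proportional (P) controller.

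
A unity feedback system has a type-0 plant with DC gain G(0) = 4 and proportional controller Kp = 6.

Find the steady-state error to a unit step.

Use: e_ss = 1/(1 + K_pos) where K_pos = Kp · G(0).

K_pos = Kp · G(0) = 6 × 4 = 24. e_ss = 1/(1 + 24) = 0.04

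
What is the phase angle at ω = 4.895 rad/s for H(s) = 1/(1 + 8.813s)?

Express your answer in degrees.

Phase = -arctan(ωτ) = -arctan(4.895 × 8.813) = -88.7°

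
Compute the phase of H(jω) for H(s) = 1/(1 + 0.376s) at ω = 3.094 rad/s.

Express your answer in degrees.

Phase = -arctan(ωτ) = -arctan(3.094 × 0.376) = -49.3°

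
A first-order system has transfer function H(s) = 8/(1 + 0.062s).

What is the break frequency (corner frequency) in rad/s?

Corner frequency = 1/τ = 1/0.062 = 16.129 rad/s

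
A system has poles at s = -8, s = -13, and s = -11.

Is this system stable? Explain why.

All poles are in the left half-plane. System is stable.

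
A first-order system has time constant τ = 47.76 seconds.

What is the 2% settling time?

For first-order system, 2% settling time ≈ 4τ = 4 × 47.76 = 191.04 s.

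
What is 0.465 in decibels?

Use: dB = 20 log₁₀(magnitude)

dB = 20 log₁₀(0.465) = -6.7 dB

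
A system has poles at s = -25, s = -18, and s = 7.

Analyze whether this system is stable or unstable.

Pole(s) at s = 7 are not in the left half-plane. System is unstable.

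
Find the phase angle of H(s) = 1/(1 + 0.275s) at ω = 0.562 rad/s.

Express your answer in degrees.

Phase = -arctan(ωτ) = -arctan(0.562 × 0.275) = -8.8°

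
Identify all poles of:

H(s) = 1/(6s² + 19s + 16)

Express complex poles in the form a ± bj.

Discriminant = 19² - 4×6×16 = 361 - 384 = -23 < 0, so the poles are a complex conjugate pair s = (-19 ± j√23)/(2×6). Real part = -19/(2×6) = -19/12 ≈ -1.5833; imaginary part = ±√23/(2×6) ≈ 0.3997. Poles: s = -1.5833 ± 0.3997j.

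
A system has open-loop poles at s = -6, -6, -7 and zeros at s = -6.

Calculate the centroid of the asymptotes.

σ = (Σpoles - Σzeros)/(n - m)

σ = (Σpoles - Σzeros)/(n - m) = (-19 - (-6))/(3 - 1) = -13/2 = -6.5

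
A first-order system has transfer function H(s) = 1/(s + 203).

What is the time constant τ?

For H(s) = 1/(s + 1/τ), the pole is at -1/τ = -203, so τ = 1/203 = 0.0049 s.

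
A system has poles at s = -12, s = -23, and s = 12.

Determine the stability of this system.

Pole(s) at s = 12 are not in the left half-plane. System is unstable.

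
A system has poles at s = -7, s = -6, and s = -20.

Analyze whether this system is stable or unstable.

All poles are in the left half-plane. System is stable.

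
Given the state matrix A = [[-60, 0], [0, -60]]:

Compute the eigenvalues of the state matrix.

For diagonal matrix, eigenvalues are diagonal entries: λ₁ = -60, λ₂ = -60.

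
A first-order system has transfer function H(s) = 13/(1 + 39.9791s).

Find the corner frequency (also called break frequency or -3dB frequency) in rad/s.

Corner frequency = 1/τ = 1/39.9791 = 0.025 rad/s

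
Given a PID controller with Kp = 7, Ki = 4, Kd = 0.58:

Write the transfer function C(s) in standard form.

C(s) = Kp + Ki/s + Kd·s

Substituting values: C(s) = 7 + 4/s + 0.58s = (0.58s² + 7s + 4)/s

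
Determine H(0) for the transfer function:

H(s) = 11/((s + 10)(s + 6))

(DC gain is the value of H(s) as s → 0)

DC gain = H(0) = 11/(10 × 6) = 11/60 = 0.1833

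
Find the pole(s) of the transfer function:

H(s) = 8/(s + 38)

Pole is where denominator = 0: s + 38 = 0, so s = -38.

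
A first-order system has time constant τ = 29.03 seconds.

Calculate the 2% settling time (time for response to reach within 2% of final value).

For first-order system, 2% settling time ≈ 4τ = 4 × 29.03 = 116.12 s.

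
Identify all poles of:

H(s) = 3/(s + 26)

Pole is where denominator = 0: s + 26 = 0, so s = -26.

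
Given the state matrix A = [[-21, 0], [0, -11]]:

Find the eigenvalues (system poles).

For diagonal matrix, eigenvalues are diagonal entries: λ₁ = -21, λ₂ = -11.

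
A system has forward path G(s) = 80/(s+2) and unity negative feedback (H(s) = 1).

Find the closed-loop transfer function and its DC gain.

T(s) = G/(1+GH) = [80/(s+2)] / [1 + 80/(s+2)] = 80/(s+2+80) = 80/(s+82). DC gain = 80/82 = 0.9756.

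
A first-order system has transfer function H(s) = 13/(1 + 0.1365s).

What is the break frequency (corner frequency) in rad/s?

Corner frequency = 1/τ = 1/0.1365 = 7.326 rad/s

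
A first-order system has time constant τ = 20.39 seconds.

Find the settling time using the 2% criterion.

For first-order system, 2% settling time ≈ 4τ = 4 × 20.39 = 81.56 s.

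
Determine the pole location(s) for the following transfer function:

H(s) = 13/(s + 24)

Pole is where denominator = 0: s + 24 = 0, so s = -24.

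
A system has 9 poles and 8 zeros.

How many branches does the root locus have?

Root locus has n branches where n = number of poles = 9.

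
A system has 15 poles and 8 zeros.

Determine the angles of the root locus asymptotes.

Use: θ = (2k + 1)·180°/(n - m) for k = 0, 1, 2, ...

n - m = 15 - 8 = 7. Angles: θk = (2k + 1)·180°/7 = 25.71°, 77.14°, 128.57°, 180°, 231.43°, 282.86°, 334.29°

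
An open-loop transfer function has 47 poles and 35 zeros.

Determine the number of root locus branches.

Root locus has n branches where n = number of poles = 47.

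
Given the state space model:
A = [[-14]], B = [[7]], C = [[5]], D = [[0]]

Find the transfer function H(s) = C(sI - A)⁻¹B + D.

(sI - A)⁻¹ = 1/(s + 14). H(s) = 5 × 7/(s + 14) + 0 = 35/(s + 14).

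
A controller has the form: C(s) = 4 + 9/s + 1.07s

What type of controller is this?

This is a Proportional-Integral-Derivative (PID) controller.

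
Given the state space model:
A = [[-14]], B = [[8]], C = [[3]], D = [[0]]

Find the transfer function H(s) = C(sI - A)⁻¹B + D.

(sI - A)⁻¹ = 1/(s + 14). H(s) = 3 × 8/(s + 14) + 0 = 24/(s + 14).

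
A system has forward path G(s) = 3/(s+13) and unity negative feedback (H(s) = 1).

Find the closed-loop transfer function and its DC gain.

T(s) = G/(1+GH) = [3/(s+13)] / [1 + 3/(s+13)] = 3/(s+13+3) = 3/(s+16). DC gain = 3/16 = 0.1875.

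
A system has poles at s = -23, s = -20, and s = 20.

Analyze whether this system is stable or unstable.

Pole(s) at s = 20 are not in the left half-plane. System is unstable.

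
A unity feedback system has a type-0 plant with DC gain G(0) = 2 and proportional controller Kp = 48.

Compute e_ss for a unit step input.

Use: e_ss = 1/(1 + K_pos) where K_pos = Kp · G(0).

K_pos = Kp · G(0) = 48 × 2 = 96. e_ss = 1/(1 + 96) = 0.0103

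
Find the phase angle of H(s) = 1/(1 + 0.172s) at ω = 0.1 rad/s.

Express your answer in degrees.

Phase = -arctan(ωτ) = -arctan(0.1 × 0.172) = -1.0°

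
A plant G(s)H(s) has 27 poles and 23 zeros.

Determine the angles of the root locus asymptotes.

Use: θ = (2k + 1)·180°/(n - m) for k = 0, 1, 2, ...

n - m = 27 - 23 = 4. Angles: θk = (2k + 1)·180°/4 = 45°, 135°, 225°, 315°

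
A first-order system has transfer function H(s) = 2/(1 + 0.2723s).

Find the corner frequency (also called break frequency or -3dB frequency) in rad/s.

Corner frequency = 1/τ = 1/0.2723 = 3.672 rad/s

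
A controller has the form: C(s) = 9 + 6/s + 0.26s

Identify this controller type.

This is a Proportional-Integral-Derivative (PID) controller.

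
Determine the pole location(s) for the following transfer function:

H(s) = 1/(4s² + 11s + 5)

Discriminant = 11² - 4×4×5 = 121 - 80 = 41 > 0, so two distinct real poles. Using quadratic formula: s = (-11 ± √41)/(2×4) = (-11 ± √41)/8, with √41 ≈ 6.4031. s₁ ≈ -0.5746, s₂ ≈ -2.1754. Poles: s₁ = -0.5746, s₂ = -2.1754.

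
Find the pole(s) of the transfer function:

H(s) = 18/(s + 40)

Pole is where denominator = 0: s + 40 = 0, so s = -40.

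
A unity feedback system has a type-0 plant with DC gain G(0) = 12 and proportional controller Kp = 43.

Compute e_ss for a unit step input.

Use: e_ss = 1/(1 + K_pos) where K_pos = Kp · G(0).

K_pos = Kp · G(0) = 43 × 12 = 516. e_ss = 1/(1 + 516) = 0.0019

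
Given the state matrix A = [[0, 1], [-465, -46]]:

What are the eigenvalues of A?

det(A - λI) = λ² - (-46)λ + 465 = (λ - (-31))(λ - (-15)). Eigenvalues: -31, -15.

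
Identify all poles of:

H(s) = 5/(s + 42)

Pole is where denominator = 0: s + 42 = 0, so s = -42.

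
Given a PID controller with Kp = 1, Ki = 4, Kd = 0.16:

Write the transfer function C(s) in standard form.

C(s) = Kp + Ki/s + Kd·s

Substituting values: C(s) = 1 + 4/s + 0.16s = (0.16s² + s + 4)/s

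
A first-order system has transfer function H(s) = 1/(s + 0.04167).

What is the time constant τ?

For H(s) = 1/(s + 1/τ), the pole is at -1/τ = -0.04167, so τ = 1/0.04167 = 24 s.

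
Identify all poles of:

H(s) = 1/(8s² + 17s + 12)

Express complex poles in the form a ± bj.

Discriminant = 17² - 4×8×12 = 289 - 384 = -95 < 0, so the poles are a complex conjugate pair s = (-17 ± j√95)/(2×8). Real part = -17/(2×8) = -17/16 = -1.0625; imaginary part = ±√95/(2×8) ≈ 0.6092. Poles: s = -1.0625 ± 0.6092j.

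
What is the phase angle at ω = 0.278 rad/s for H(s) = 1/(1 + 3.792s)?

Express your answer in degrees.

Phase = -arctan(ωτ) = -arctan(0.278 × 3.792) = -46.5°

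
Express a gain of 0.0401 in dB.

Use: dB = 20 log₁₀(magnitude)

dB = 20 log₁₀(0.0401) = -27.9 dB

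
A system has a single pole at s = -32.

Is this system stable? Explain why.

Pole at s = -32 is in the left half-plane. Stable.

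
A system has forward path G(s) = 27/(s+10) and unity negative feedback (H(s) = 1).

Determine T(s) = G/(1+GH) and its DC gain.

T(s) = G/(1+GH) = [27/(s+10)] / [1 + 27/(s+10)] = 27/(s+10+27) = 27/(s+37). DC gain = 27/37 = 0.7297.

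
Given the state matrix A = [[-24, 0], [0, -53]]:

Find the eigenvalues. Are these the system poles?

For diagonal matrix, eigenvalues are diagonal entries: λ₁ = -24, λ₂ = -53. Eigenvalues of A = system poles.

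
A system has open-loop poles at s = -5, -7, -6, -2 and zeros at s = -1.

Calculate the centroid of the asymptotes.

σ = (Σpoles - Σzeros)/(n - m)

σ = (Σpoles - Σzeros)/(n - m) = (-20 - (-1))/(4 - 1) = -19/3 = -6.33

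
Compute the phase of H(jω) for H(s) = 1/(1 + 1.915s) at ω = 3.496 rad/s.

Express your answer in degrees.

Phase = -arctan(ωτ) = -arctan(3.496 × 1.915) = -81.5°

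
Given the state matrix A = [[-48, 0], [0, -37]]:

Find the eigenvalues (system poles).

For diagonal matrix, eigenvalues are diagonal entries: λ₁ = -48, λ₂ = -37.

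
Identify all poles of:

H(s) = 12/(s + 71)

Pole is where denominator = 0: s + 71 = 0, so s = -71.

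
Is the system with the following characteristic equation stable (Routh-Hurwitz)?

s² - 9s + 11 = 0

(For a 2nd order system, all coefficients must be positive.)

Coefficients: 1, -9, 11. b=-9 not positive, so system is unstable.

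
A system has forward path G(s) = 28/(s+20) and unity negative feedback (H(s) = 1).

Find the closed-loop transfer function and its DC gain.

T(s) = G/(1+GH) = [28/(s+20)] / [1 + 28/(s+20)] = 28/(s+20+28) = 28/(s+48). DC gain = 28/48 = 0.5833.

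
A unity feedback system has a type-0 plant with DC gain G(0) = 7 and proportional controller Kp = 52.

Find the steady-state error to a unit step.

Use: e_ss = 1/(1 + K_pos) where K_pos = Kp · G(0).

K_pos = Kp · G(0) = 52 × 7 = 364. e_ss = 1/(1 + 364) = 0.0027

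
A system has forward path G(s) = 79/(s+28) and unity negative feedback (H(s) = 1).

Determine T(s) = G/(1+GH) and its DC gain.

T(s) = G/(1+GH) = [79/(s+28)] / [1 + 79/(s+28)] = 79/(s+28+79) = 79/(s+107). DC gain = 79/107 = 0.7383.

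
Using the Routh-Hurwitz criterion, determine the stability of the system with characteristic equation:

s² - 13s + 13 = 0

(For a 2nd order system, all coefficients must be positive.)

Coefficients: 1, -13, 13. b=-13 not positive, so system is unstable.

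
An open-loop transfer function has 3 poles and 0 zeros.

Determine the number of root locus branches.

Root locus has n branches where n = number of poles = 3.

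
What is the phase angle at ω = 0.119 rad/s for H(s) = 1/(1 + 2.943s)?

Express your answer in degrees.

Phase = -arctan(ωτ) = -arctan(0.119 × 2.943) = -19.3°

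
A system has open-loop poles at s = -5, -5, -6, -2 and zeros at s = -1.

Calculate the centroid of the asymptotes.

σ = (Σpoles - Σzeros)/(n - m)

σ = (Σpoles - Σzeros)/(n - m) = (-18 - (-1))/(4 - 1) = -17/3 = -5.67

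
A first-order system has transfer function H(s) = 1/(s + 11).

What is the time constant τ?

For H(s) = 1/(s + 1/τ), the pole is at -1/τ = -11, so τ = 1/11 = 0.0909 s.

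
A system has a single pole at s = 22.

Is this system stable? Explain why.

Pole at s = 22 is in the right half-plane. Unstable.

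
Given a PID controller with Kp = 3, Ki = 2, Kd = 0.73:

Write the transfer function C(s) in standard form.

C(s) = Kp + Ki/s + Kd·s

Substituting values: C(s) = 3 + 2/s + 0.73s = (0.73s² + 3s + 2)/s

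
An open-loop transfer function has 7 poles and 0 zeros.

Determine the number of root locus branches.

Root locus has n branches where n = number of poles = 7.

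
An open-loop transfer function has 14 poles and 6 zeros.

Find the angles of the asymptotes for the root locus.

n - m = 14 - 6 = 8. Angles: θk = (2k + 1)·180°/8 = 22.5°, 67.5°, 112.5°, 157.5°, 202.5°, 247.5°, 292.5°, 337.5°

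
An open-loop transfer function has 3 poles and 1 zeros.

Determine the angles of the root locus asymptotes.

n - m = 3 - 1 = 2. Angles: θk = (2k + 1)·180°/2 = 90°, 270°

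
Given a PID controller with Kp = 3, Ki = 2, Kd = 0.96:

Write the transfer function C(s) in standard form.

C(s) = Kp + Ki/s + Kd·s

Substituting values: C(s) = 3 + 2/s + 0.96s = (0.96s² + 3s + 2)/s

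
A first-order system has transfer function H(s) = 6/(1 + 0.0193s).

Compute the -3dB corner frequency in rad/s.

Corner frequency = 1/τ = 1/0.0193 = 51.813 rad/s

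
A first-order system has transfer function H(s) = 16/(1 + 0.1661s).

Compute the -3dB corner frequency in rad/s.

Corner frequency = 1/τ = 1/0.1661 = 6.02 rad/s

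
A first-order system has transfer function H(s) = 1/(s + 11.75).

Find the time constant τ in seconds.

For H(s) = 1/(s + 1/τ), the pole is at -1/τ = -11.75, so τ = 1/11.75 = 0.0851 s.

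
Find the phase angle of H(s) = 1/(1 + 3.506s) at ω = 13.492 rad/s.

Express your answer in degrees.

Phase = -arctan(ωτ) = -arctan(13.492 × 3.506) = -88.8°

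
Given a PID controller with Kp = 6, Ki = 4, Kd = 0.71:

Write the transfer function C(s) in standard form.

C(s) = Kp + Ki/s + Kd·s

Substituting values: C(s) = 6 + 4/s + 0.71s = (0.71s² + 6s + 4)/s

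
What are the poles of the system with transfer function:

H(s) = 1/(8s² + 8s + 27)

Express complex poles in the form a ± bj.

Discriminant = 8² - 4×8×27 = 64 - 864 = -800 < 0, so the poles are a complex conjugate pair s = (-8 ± j√800)/(2×8). Real part = -8/(2×8) = -8/16 = -0.5; imaginary part = ±√800/(2×8) ≈ 1.7678. Poles: s = -0.5 ± 1.7678j.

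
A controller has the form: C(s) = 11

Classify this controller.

This is a Proportional (P) controller.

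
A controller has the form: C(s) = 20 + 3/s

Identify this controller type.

This is a Proportional-Integral (PI) controller.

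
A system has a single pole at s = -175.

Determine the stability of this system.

Pole at s = -175 is in the left half-plane. Stable.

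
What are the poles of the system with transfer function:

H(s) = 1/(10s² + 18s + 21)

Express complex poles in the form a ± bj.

Discriminant = 18² - 4×10×21 = 324 - 840 = -516 < 0, so the poles are a complex conjugate pair s = (-18 ± j√516)/(2×10). Real part = -18/(2×10) = -18/20 = -0.9; imaginary part = ±√516/(2×10) ≈ 1.1358. Poles: s = -0.9 ± 1.1358j.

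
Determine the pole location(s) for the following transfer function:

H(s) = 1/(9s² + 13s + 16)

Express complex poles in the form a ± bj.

Discriminant = 13² - 4×9×16 = 169 - 576 = -407 < 0, so the poles are a complex conjugate pair s = (-13 ± j√407)/(2×9). Real part = -13/(2×9) = -13/18 ≈ -0.7222; imaginary part = ±√407/(2×9) ≈ 1.1208. Poles: s = -0.7222 ± 1.1208j.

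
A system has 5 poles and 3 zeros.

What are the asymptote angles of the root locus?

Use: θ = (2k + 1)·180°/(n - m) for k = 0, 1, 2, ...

n - m = 5 - 3 = 2. Angles: θk = (2k + 1)·180°/2 = 90°, 270°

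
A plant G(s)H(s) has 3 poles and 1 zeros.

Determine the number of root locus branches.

Root locus has n branches where n = number of poles = 3.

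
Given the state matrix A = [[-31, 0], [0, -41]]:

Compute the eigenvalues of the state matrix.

For diagonal matrix, eigenvalues are diagonal entries: λ₁ = -31, λ₂ = -41.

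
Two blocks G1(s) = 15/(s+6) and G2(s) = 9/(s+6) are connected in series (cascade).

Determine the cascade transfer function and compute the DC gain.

Series: multiply transfer functions. G_eq = 15/(s+6) × 9/(s+6) = 135/((s+6)(s+6)). DC gain = 135/(6×6) = 3.75.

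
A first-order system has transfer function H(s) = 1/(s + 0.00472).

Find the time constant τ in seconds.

For H(s) = 1/(s + 1/τ), the pole is at -1/τ = -0.00472, so τ = 1/0.00472 = 211.9 s.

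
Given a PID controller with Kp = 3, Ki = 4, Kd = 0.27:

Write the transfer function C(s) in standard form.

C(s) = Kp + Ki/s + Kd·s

Substituting values: C(s) = 3 + 4/s + 0.27s = (0.27s² + 3s + 4)/s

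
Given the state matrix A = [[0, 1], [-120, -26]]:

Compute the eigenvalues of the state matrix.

det(A - λI) = λ² - (-26)λ + 120 = (λ - (-6))(λ - (-20)). Eigenvalues: -6, -20.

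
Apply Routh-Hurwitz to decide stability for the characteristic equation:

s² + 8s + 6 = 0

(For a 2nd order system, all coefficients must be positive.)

Coefficients: 1, 8, 6. All positive, so system is stable.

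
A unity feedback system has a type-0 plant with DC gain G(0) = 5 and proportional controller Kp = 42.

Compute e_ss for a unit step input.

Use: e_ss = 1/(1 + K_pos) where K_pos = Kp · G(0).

K_pos = Kp · G(0) = 42 × 5 = 210. e_ss = 1/(1 + 210) = 0.0047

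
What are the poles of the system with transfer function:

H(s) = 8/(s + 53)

Pole is where denominator = 0: s + 53 = 0, so s = -53.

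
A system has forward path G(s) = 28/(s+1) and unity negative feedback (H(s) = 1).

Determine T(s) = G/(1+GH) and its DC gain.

T(s) = G/(1+GH) = [28/(s+1)] / [1 + 28/(s+1)] = 28/(s+1+28) = 28/(s+29). DC gain = 28/29 = 0.9655.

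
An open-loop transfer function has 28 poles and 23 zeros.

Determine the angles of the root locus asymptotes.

n - m = 28 - 23 = 5. Angles: θk = (2k + 1)·180°/5 = 36°, 108°, 180°, 252°, 324°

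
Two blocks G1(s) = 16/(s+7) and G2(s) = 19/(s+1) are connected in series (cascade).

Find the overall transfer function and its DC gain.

Series: multiply transfer functions. G_eq = 16/(s+7) × 19/(s+1) = 304/((s+7)(s+1)). DC gain = 304/(7×1) = 43.4286.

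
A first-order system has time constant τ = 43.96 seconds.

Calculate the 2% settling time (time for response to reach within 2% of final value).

For first-order system, 2% settling time ≈ 4τ = 4 × 43.96 = 175.84 s.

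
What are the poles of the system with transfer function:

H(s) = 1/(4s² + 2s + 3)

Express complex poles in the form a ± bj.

Discriminant = 2² - 4×4×3 = 4 - 48 = -44 < 0, so the poles are a complex conjugate pair s = (-2 ± j√44)/(2×4). Real part = -2/(2×4) = -2/8 = -0.25; imaginary part = ±√44/(2×4) ≈ 0.8292. Poles: s = -0.25 ± 0.8292j.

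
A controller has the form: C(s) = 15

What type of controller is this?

This is a Proportional (P) controller.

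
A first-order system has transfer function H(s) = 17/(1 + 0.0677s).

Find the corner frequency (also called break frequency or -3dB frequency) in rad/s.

Corner frequency = 1/τ = 1/0.0677 = 14.771 rad/s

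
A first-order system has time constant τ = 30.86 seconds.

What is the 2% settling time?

For first-order system, 2% settling time ≈ 4τ = 4 × 30.86 = 123.44 s.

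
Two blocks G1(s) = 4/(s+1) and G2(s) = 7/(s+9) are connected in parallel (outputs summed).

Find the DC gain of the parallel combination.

Parallel: G_eq = G1 + G2. DC gain = G1(0) + G2(0) = 4/1 + 7/9 = 4 + 0.7778 = 4.7778.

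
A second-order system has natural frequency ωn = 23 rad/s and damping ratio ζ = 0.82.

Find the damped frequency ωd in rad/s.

ωd = ωn√(1 - ζ²) = 23√(1 - 0.82²) = 13.16 rad/s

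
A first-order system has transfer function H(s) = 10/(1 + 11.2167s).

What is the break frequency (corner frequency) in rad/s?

Corner frequency = 1/τ = 1/11.2167 = 0.089 rad/s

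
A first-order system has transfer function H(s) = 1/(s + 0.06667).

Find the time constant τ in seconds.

For H(s) = 1/(s + 1/τ), the pole is at -1/τ = -0.06667, so τ = 1/0.06667 = 15 s.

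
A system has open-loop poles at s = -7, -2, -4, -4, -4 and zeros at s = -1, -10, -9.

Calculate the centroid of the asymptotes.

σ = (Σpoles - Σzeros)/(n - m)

σ = (Σpoles - Σzeros)/(n - m) = (-21 - (-20))/(5 - 3) = -1/2 = -0.5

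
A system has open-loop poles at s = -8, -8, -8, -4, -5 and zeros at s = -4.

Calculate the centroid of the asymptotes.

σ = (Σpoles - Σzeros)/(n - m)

σ = (Σpoles - Σzeros)/(n - m) = (-33 - (-4))/(5 - 1) = -29/4 = -7.25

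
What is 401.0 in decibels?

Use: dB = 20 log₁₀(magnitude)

dB = 20 log₁₀(401.0) = 52.1 dB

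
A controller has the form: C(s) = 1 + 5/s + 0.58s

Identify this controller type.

This is a Proportional-Integral-Derivative (PID) controller.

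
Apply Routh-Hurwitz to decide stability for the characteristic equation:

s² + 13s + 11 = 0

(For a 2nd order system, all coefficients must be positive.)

Coefficients: 1, 13, 11. All positive, so system is stable.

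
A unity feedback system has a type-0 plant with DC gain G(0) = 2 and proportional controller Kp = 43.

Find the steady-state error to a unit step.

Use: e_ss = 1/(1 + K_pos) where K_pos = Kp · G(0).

K_pos = Kp · G(0) = 43 × 2 = 86. e_ss = 1/(1 + 86) = 0.0115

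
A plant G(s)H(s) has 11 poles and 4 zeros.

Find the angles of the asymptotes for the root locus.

n - m = 11 - 4 = 7. Angles: θk = (2k + 1)·180°/7 = 25.71°, 77.14°, 128.57°, 180°, 231.43°, 282.86°, 334.29°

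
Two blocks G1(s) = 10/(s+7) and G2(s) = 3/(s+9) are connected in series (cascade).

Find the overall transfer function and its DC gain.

Series: multiply transfer functions. G_eq = 10/(s+7) × 3/(s+9) = 30/((s+7)(s+9)). DC gain = 30/(7×9) = 0.4762.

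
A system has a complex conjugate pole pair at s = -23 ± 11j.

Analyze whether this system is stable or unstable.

Real part of poles is -23 (< 0, left half-plane). Stable.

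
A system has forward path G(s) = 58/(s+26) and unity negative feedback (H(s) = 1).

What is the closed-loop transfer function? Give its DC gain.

T(s) = G/(1+GH) = [58/(s+26)] / [1 + 58/(s+26)] = 58/(s+26+58) = 58/(s+84). DC gain = 58/84 = 0.6905.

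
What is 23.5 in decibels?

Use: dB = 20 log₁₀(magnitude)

dB = 20 log₁₀(23.5) = 27.4 dB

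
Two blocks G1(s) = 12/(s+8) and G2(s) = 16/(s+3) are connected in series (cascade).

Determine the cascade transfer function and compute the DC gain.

Series: multiply transfer functions. G_eq = 12/(s+8) × 16/(s+3) = 192/((s+8)(s+3)). DC gain = 192/(8×3) = 8.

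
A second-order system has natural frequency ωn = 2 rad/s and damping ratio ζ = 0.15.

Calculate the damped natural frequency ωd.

ωd = ωn√(1 - ζ²) = 2√(1 - 0.15²) = 1.98 rad/s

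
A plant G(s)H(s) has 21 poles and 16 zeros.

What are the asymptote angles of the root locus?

n - m = 21 - 16 = 5. Angles: θk = (2k + 1)·180°/5 = 36°, 108°, 180°, 252°, 324°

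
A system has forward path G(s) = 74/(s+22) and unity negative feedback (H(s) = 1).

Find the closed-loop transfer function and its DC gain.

T(s) = G/(1+GH) = [74/(s+22)] / [1 + 74/(s+22)] = 74/(s+22+74) = 74/(s+96). DC gain = 74/96 = 0.7708.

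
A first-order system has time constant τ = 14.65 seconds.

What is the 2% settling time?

For first-order system, 2% settling time ≈ 4τ = 4 × 14.65 = 58.6 s.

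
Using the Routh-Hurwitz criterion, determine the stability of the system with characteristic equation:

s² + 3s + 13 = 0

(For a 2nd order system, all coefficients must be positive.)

Coefficients: 1, 3, 13. All positive, so system is stable.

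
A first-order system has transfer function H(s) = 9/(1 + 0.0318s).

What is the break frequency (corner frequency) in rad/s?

Corner frequency = 1/τ = 1/0.0318 = 31.447 rad/s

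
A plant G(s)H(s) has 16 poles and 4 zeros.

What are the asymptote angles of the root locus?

n - m = 16 - 4 = 12. Angles: θk = (2k + 1)·180°/12 = 15°, 45°, 75°, 105°, 135°, 165°, 195°, 225°, 255°, 285°, 315°, 345°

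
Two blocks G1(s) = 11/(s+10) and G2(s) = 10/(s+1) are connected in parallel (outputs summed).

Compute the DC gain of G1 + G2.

Parallel: G_eq = G1 + G2. DC gain = G1(0) + G2(0) = 11/10 + 10/1 = 1.1 + 10 = 11.1.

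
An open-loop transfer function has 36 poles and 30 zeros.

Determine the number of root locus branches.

Root locus has n branches where n = number of poles = 36.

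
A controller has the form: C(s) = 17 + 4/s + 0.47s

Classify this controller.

This is a Proportional-Integral-Derivative (PID) controller.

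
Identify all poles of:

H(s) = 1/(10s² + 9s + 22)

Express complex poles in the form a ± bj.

Discriminant = 9² - 4×10×22 = 81 - 880 = -799 < 0, so the poles are a complex conjugate pair s = (-9 ± j√799)/(2×10). Real part = -9/(2×10) = -9/20 = -0.45; imaginary part = ±√799/(2×10) ≈ 1.4133. Poles: s = -0.45 ± 1.4133j.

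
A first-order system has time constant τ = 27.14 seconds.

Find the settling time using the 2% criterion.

For first-order system, 2% settling time ≈ 4τ = 4 × 27.14 = 108.56 s.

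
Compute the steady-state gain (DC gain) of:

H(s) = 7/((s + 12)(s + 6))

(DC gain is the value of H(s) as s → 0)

DC gain = H(0) = 7/(12 × 6) = 7/72 = 0.0972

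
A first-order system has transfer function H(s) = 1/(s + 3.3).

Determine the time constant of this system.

For H(s) = 1/(s + 1/τ), the pole is at -1/τ = -3.3, so τ = 1/3.3 = 0.3030 s.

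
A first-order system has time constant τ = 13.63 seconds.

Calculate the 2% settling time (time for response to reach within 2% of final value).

For first-order system, 2% settling time ≈ 4τ = 4 × 13.63 = 54.52 s.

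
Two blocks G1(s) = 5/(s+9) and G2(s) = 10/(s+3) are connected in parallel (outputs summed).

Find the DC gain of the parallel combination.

Parallel: G_eq = G1 + G2. DC gain = G1(0) + G2(0) = 5/9 + 10/3 = 0.5556 + 3.3333 = 3.8889.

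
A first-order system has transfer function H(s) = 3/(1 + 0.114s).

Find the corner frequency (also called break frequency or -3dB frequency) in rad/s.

Corner frequency = 1/τ = 1/0.114 = 8.772 rad/s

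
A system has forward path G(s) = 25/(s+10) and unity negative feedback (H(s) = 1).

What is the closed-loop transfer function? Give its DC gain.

T(s) = G/(1+GH) = [25/(s+10)] / [1 + 25/(s+10)] = 25/(s+10+25) = 25/(s+35). DC gain = 25/35 = 0.7143.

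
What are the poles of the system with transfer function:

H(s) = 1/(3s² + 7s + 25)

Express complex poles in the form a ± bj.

Discriminant = 7² - 4×3×25 = 49 - 300 = -251 < 0, so the poles are a complex conjugate pair s = (-7 ± j√251)/(2×3). Real part = -7/(2×3) = -7/6 ≈ -1.1667; imaginary part = ±√251/(2×3) ≈ 2.6405. Poles: s = -1.1667 ± 2.6405j.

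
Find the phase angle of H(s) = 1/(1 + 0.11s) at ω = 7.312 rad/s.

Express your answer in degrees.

Phase = -arctan(ωτ) = -arctan(7.312 × 0.11) = -38.8°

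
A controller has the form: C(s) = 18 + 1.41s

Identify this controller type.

This is a Proportional-Derivative (PD) controller.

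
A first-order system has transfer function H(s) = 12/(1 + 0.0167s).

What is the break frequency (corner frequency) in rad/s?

Corner frequency = 1/τ = 1/0.0167 = 59.88 rad/s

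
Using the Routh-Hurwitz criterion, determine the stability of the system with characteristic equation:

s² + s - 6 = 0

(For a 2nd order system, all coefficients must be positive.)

Coefficients: 1, 1, -6. c=-6 not positive, so system is unstable.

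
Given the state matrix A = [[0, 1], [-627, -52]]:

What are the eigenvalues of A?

det(A - λI) = λ² - (-52)λ + 627 = (λ - (-33))(λ - (-19)). Eigenvalues: -33, -19.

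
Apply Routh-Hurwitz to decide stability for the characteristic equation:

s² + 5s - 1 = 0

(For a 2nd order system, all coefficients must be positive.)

Coefficients: 1, 5, -1. c=-1 not positive, so system is unstable.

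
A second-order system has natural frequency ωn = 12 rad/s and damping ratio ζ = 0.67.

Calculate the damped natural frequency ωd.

ωd = ωn√(1 - ζ²) = 12√(1 - 0.67²) = 8.91 rad/s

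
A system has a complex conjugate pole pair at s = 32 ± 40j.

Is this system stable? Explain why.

Real part of poles is 32 (> 0, right half-plane). Unstable.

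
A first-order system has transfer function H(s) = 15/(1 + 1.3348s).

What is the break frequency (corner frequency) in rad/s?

Corner frequency = 1/τ = 1/1.3348 = 0.749 rad/s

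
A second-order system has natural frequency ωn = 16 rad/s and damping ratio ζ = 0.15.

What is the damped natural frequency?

ωd = ωn√(1 - ζ²) = 16√(1 - 0.15²) = 15.82 rad/s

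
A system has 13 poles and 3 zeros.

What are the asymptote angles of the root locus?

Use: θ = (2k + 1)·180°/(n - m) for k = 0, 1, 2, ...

n - m = 13 - 3 = 10. Angles: θk = (2k + 1)·180°/10 = 18°, 54°, 90°, 126°, 162°, 198°, 234°, 270°, 306°, 342°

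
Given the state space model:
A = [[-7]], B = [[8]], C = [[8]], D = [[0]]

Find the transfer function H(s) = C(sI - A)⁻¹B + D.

(sI - A)⁻¹ = 1/(s + 7). H(s) = 8 × 8/(s + 7) + 0 = 64/(s + 7).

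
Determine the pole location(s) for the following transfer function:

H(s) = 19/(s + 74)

Pole is where denominator = 0: s + 74 = 0, so s = -74.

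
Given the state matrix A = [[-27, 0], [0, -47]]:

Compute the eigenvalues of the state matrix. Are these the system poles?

For diagonal matrix, eigenvalues are diagonal entries: λ₁ = -27, λ₂ = -47. Eigenvalues of A = system poles.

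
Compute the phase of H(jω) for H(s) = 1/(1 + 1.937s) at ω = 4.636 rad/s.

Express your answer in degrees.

Phase = -arctan(ωτ) = -arctan(4.636 × 1.937) = -83.6°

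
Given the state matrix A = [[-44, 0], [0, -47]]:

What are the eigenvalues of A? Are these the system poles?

For diagonal matrix, eigenvalues are diagonal entries: λ₁ = -44, λ₂ = -47. Eigenvalues of A = system poles.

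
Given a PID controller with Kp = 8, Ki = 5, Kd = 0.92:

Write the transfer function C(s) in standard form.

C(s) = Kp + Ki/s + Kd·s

Substituting values: C(s) = 8 + 5/s + 0.92s = (0.92s² + 8s + 5)/s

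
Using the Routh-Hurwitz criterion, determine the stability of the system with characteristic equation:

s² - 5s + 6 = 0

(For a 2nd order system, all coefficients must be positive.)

Coefficients: 1, -5, 6. b=-5 not positive, so system is unstable.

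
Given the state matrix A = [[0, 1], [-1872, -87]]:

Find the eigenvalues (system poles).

det(A - λI) = λ² - (-87)λ + 1872 = (λ - (-48))(λ - (-39)). Eigenvalues: -48, -39.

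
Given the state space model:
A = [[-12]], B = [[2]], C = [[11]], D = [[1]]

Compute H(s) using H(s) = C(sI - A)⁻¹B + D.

(sI - A)⁻¹ = 1/(s + 12). H(s) = 11×2/(s + 12) + 1 = (s + 34)/(s + 12).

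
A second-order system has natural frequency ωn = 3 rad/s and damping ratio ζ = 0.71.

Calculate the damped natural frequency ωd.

ωd = ωn√(1 - ζ²) = 3√(1 - 0.71²) = 2.11 rad/s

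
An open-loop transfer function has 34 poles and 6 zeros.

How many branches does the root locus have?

Root locus has n branches where n = number of poles = 34.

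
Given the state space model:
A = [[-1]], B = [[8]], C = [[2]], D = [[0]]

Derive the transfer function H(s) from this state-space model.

(sI - A)⁻¹ = 1/(s + 1). H(s) = 2 × 8/(s + 1) + 0 = 16/(s + 1).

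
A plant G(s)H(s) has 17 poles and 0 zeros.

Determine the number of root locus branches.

Root locus has n branches where n = number of poles = 17.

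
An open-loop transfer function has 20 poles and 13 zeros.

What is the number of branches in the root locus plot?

Root locus has n branches where n = number of poles = 20.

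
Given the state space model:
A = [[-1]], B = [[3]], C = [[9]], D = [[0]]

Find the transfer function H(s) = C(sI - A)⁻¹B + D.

(sI - A)⁻¹ = 1/(s + 1). H(s) = 9 × 3/(s + 1) + 0 = 27/(s + 1).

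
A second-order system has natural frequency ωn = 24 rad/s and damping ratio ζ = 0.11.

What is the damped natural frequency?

ωd = ωn√(1 - ζ²) = 24√(1 - 0.11²) = 23.85 rad/s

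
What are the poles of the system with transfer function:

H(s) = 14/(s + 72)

Pole is where denominator = 0: s + 72 = 0, so s = -72.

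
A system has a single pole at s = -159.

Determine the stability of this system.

Pole at s = -159 is in the left half-plane. Stable.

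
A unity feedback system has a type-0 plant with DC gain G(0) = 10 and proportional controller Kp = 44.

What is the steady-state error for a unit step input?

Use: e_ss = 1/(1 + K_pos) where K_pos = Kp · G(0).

K_pos = Kp · G(0) = 44 × 10 = 440. e_ss = 1/(1 + 440) = 0.0023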